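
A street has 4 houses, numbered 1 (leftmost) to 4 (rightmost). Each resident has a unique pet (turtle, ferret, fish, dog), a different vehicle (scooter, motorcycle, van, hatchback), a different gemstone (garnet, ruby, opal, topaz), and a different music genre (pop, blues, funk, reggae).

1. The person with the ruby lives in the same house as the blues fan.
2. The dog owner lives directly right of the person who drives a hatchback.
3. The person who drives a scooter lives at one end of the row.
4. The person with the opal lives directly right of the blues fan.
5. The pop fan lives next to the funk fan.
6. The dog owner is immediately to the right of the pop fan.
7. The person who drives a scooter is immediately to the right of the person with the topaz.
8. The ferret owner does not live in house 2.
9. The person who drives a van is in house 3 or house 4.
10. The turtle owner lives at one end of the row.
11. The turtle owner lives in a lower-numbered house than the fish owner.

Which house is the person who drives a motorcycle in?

1

The person who drives a scooter is in house 4 (clue 7).
The person with the topaz is in house 3 (clue 7).
From clue 11, the turtle owner must be in house 1.
The only vehicle still possible for house 3 is van.
Clue 4 places the person with the opal in house 2.
From clue 4, the blues fan must be in house 1.
That leaves garnet as the gemstone for house 4.
The funk fan is in house 3 (clue 5).
The dog owner is in house 3 (clue 6).
So house 2 gets fish for pet.
That leaves ferret as the pet for house 4.
That leaves ruby as the gemstone for house 1.
House 2's music genre must be pop (nothing else left).
So house 4 gets reggae for music genre.
Clue 2 places the person who drives a hatchback in house 2.
That leaves motorcycle as the vehicle for house 1.
So: house 1 = turtle/motorcycle/ruby/blues, house 2 = fish/hatchback/opal/pop, house 3 = dog/van/topaz/funk, house 4 = ferret/scooter/garnet/reggae.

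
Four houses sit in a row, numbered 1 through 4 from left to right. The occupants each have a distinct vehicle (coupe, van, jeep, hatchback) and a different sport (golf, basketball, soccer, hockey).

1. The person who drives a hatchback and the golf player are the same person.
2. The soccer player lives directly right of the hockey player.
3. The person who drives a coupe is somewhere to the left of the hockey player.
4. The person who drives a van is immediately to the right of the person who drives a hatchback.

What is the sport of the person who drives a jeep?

soccer

The person who drives a coupe is narrowed to house 1 or 2; consider each.
Placing it in house 2 leads to a contradiction, so it's in house 1.
House 1 sport: only basketball fits.
House 4 sport: only soccer fits.
By clue 2, the hockey player is in house 3.
House 2's sport must be golf (nothing else left).
From clue 1, the person who drives a hatchback must be in house 2.
The person who drives a van is in house 3 (clue 4).
So house 4 gets jeep for vehicle.
So: house 1 = coupe/basketball, house 2 = hatchback/golf, house 3 = van/hockey, house 4 = jeep/soccer.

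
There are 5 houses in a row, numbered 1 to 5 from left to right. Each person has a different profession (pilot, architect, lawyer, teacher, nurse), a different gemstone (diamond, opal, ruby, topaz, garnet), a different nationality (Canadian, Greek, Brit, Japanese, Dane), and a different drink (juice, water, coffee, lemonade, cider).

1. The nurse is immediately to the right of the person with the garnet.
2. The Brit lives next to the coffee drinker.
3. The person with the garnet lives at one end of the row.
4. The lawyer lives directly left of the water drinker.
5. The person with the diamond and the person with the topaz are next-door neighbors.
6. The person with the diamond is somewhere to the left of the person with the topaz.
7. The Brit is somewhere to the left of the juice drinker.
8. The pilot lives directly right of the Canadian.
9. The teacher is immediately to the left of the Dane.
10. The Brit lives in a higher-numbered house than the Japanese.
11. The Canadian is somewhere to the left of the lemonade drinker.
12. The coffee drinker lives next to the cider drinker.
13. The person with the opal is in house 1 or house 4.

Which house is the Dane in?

5

By clue 3, the person with the garnet is in house 1.
Clue 1 places the nurse in house 2.
The only gemstone still possible for house 4 is opal.
From clue 5, the person with the diamond must be in house 2.
Clue 5 places the person with the topaz in house 3.
House 5's gemstone must be ruby (nothing else left).
The lawyer is narrowed to house 1 or 3 or 4; consider each.
Placing it in house 1 and house 4 leads to a contradiction, so it's in house 3.
By clue 4, the water drinker is in house 4.
By clue 11, the lemonade drinker is in house 5.
From clue 7, the Brit must be in house 2.
From clue 10, the Japanese must be in house 1.
House 5 nationality: only Dane fits.
House 3's drink must be juice (nothing else left).
By clue 2, the coffee drinker is in house 1.
Clue 9 places the teacher in house 4.
The cider drinker is in house 2 (clue 12).
House 1's profession must be architect (nothing else left).
That leaves pilot as the profession for house 5.
Clue 8 places the Canadian in house 4.
That leaves Greek as the nationality for house 3.
So: house 1 = architect/garnet/Japanese/coffee, house 2 = nurse/diamond/Brit/cider, house 3 = lawyer/topaz/Greek/juice, house 4 = teacher/opal/Canadian/water, house 5 = pilot/ruby/Dane/lemonade.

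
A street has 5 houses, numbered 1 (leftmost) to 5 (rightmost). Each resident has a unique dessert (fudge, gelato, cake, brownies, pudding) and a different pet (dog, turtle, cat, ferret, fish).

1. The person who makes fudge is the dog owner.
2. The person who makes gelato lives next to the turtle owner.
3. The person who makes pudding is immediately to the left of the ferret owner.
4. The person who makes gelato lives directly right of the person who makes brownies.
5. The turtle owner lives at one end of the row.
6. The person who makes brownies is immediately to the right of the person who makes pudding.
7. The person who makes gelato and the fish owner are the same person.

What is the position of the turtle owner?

By clue 4, the person who makes gelato is in house 4.
The person who makes brownies is in house 3 (clue 4).
Clue 6 places the person who makes pudding in house 2.
Clue 7 places the fish owner in house 4.
By clue 2, the turtle owner is in house 5.
By clue 3, the ferret owner is in house 3.
That leaves cat as the pet for house 2.
By clue 1, the person who makes fudge is in house 1.
The only dessert still possible for house 5 is cake.
House 1's pet must be dog (nothing else left).
So: house 1 = fudge/dog, house 2 = pudding/cat, house 3 = brownies/ferret, house 4 = gelato/fish, house 5 = cake/turtle.

5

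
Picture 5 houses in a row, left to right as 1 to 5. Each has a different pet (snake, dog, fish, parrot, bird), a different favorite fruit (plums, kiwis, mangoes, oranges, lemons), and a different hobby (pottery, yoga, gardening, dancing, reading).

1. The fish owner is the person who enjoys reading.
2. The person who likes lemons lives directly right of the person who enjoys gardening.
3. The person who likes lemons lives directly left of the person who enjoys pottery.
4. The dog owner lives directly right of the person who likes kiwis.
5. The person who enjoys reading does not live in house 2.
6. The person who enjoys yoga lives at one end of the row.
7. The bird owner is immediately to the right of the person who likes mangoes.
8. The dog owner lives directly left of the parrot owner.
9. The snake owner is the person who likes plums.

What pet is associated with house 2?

The person who enjoys yoga is narrowed to house 1 or 5; consider each.
Placing it in house 1 leads to a contradiction, so it's in house 5.
The person who likes lemons is narrowed to house 2 or 3; consider each.
Placing it in house 2 leads to a contradiction, so it's in house 3.
The person who enjoys gardening is in house 2 (clue 2).
Clue 3: the person who enjoys pottery is in house 4.
The dog owner is narrowed to house 2 or 3; consider each.
Placing it in house 2 leads to a contradiction, so it's in house 3.
Clue 4: the person who likes kiwis is in house 2.
Clue 8 places the parrot owner in house 4.
House 1 pet: only fish fits.
The person who enjoys reading is in house 1 (clue 1).
By clue 9, the snake owner is in house 5.
From clue 9, the person who likes plums must be in house 5.
That leaves bird as the pet for house 2.
The only hobby still possible for house 3 is dancing.
The person who likes mangoes is in house 1 (clue 7).
That leaves oranges as the favorite fruit for house 4.
So: house 1 = fish/mangoes/reading, house 2 = bird/kiwis/gardening, house 3 = dog/lemons/dancing, house 4 = parrot/oranges/pottery, house 5 = snake/plums/yoga.

bird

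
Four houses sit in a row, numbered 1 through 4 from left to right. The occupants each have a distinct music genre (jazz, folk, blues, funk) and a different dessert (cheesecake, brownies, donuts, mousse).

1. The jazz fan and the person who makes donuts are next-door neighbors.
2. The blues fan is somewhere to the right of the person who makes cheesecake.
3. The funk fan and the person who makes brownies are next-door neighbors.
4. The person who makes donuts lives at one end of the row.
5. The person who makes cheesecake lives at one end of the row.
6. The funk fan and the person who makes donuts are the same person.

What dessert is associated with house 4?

By clue 5, the person who makes cheesecake is in house 1.
So house 4 gets donuts for dessert.
The jazz fan is in house 3 (clue 1).
From clue 6, the funk fan must be in house 4.
House 1's music genre must be folk (nothing else left).
That leaves blues as the music genre for house 2.
From clue 3, the person who makes brownies must be in house 3.
That leaves mousse as the dessert for house 2.
So: house 1 = folk/cheesecake, house 2 = blues/mousse, house 3 = jazz/brownies, house 4 = funk/donuts.

donuts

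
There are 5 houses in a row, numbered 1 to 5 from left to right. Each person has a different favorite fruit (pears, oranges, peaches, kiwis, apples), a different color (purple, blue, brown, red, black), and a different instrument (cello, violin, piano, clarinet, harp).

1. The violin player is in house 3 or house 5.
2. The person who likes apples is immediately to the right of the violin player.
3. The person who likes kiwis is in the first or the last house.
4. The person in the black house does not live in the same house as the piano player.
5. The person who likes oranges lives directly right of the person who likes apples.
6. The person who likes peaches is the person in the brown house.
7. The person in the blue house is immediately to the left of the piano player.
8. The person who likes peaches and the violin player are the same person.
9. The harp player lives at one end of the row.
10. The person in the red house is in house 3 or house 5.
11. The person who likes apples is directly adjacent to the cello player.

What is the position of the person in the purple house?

By clue 2, the person who likes apples is in house 4.
The violin player is in house 3 (clue 2).
Clue 5 places the person who likes oranges in house 5.
Clue 8: the person who likes peaches is in house 3.
House 1 favorite fruit: only kiwis fits.
House 2's favorite fruit must be pears (nothing else left).
The person in the brown house is in house 3 (clue 6).
House 5 color: only red fits.
House 1 instrument: only harp fits.
So house 5 gets cello for instrument.
The person in the blue house is in house 1 (clue 7).
By clue 7, the piano player is in house 2.
House 4's instrument must be clarinet (nothing else left).
Clue 4: the person in the black house is in house 4.
The only color still possible for house 2 is purple.
So: house 1 = kiwis/blue/harp, house 2 = pears/purple/piano, house 3 = peaches/brown/violin, house 4 = apples/black/clarinet, house 5 = oranges/red/cello.

2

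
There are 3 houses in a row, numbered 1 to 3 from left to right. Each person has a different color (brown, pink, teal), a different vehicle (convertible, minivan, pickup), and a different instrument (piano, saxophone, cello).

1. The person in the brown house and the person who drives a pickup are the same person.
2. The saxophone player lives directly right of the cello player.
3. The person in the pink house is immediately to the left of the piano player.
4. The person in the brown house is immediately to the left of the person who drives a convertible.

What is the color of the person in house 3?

teal

That leaves teal as the color for house 3.
That leaves cello as the instrument for house 1.
Clue 2 places the saxophone player in house 2.
The only instrument still possible for house 3 is piano.
Clue 3: the person in the pink house is in house 2.
House 1's color must be brown (nothing else left).
From clue 1, the person who drives a pickup must be in house 1.
Clue 4 places the person who drives a convertible in house 2.
The only vehicle still possible for house 3 is minivan.
So: house 1 = brown/pickup/cello, house 2 = pink/convertible/saxophone, house 3 = teal/minivan/piano.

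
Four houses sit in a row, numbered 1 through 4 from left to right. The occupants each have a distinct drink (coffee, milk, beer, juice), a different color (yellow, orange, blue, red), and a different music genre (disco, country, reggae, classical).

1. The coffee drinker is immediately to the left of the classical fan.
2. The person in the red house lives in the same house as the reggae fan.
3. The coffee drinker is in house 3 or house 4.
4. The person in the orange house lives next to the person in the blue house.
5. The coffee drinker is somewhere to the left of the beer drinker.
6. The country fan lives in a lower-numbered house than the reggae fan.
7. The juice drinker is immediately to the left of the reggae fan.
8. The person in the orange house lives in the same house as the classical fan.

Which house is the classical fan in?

4

Clue 3: the coffee drinker is in house 3.
The beer drinker is in house 4 (clue 5).
The classical fan is in house 4 (clue 1).
Clue 8 places the person in the orange house in house 4.
Clue 4: the person in the blue house is in house 3.
So house 1 gets yellow for color.
So house 2 gets red for color.
From clue 2, the reggae fan must be in house 2.
Clue 6 places the country fan in house 1.
Clue 7 places the juice drinker in house 1.
House 2 drink: only milk fits.
That leaves disco as the music genre for house 3.
So: house 1 = juice/yellow/country, house 2 = milk/red/reggae, house 3 = coffee/blue/disco, house 4 = beer/orange/classical.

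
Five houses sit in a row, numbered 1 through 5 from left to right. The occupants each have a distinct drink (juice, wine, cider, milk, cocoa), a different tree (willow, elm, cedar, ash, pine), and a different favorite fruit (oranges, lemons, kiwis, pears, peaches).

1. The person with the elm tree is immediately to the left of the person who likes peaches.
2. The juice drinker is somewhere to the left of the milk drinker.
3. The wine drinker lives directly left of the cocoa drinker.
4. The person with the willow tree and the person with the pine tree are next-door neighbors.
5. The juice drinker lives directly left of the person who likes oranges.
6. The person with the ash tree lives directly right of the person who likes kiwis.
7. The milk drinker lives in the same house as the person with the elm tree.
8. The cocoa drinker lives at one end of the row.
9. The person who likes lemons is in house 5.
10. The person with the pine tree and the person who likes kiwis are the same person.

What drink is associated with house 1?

Clue 8: the cocoa drinker is in house 5.
The person who likes lemons is in house 5 (clue 9).
The wine drinker is in house 4 (clue 3).
The juice drinker is narrowed to house 1 or 2; consider each.
Placing it in house 2 leads to a contradiction, so it's in house 1.
By clue 5, the person who likes oranges is in house 2.
The cider drinker is narrowed to house 2 or 3; consider each.
Placing it in house 2 leads to a contradiction, so it's in house 3.
The only drink still possible for house 2 is milk.
Clue 7: the person with the elm tree is in house 2.
By clue 1, the person who likes peaches is in house 3.
House 1's tree must be cedar (nothing else left).
The only favorite fruit still possible for house 1 is pears.
House 4 favorite fruit: only kiwis fits.
Clue 6 places the person with the ash tree in house 5.
From clue 10, the person with the pine tree must be in house 4.
House 3 tree: only willow fits.
So: house 1 = juice/cedar/pears, house 2 = milk/elm/oranges, house 3 = cider/willow/peaches, house 4 = wine/pine/kiwis, house 5 = cocoa/ash/lemons.

juice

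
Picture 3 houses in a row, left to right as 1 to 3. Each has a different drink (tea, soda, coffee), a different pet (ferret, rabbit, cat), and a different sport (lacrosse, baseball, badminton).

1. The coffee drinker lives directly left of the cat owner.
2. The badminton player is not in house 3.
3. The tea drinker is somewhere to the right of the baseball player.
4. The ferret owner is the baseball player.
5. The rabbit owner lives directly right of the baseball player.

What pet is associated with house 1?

House 1's pet must be ferret (nothing else left).
House 3's sport must be lacrosse (nothing else left).
The baseball player is in house 1 (clue 4).
By clue 5, the rabbit owner is in house 2.
So house 3 gets cat for pet.
So house 2 gets badminton for sport.
Clue 1 places the coffee drinker in house 2.
That leaves soda as the drink for house 1.
House 3's drink must be tea (nothing else left).
So: house 1 = soda/ferret/baseball, house 2 = coffee/rabbit/badminton, house 3 = tea/cat/lacrosse.

ferret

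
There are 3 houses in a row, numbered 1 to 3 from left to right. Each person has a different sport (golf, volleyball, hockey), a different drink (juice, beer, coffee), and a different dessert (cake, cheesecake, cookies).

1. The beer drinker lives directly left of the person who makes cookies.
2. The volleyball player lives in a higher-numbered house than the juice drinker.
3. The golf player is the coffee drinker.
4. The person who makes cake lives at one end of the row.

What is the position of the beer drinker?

2

House 3 drink: only coffee fits.
Clue 3 places the golf player in house 3.
So house 1 gets hockey for sport.
That leaves volleyball as the sport for house 2.
Clue 2: the juice drinker is in house 1.
The only drink still possible for house 2 is beer.
From clue 1, the person who makes cookies must be in house 3.
House 2's dessert must be cheesecake (nothing else left).
That leaves cake as the dessert for house 1.
So: house 1 = hockey/juice/cake, house 2 = volleyball/beer/cheesecake, house 3 = golf/coffee/cookies.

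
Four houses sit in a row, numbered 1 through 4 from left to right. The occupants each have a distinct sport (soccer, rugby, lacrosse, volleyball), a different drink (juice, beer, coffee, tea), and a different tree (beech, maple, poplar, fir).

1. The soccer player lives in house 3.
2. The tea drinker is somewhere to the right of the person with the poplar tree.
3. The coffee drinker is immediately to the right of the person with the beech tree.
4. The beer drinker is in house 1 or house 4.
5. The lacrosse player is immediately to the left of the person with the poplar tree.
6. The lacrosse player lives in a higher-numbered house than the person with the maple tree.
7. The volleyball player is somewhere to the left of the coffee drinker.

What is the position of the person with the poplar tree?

3

By clue 1, the soccer player is in house 3.
The lacrosse player is in house 2 (clue 6).
Clue 6 places the person with the maple tree in house 1.
The only sport still possible for house 1 is volleyball.
So house 4 gets rugby for sport.
House 4's tree must be fir (nothing else left).
From clue 5, the person with the poplar tree must be in house 3.
So house 2 gets juice for drink.
House 2's tree must be beech (nothing else left).
Clue 2: the tea drinker is in house 4.
The coffee drinker is in house 3 (clue 3).
The only drink still possible for house 1 is beer.
So: house 1 = volleyball/beer/maple, house 2 = lacrosse/juice/beech, house 3 = soccer/coffee/poplar, house 4 = rugby/tea/fir.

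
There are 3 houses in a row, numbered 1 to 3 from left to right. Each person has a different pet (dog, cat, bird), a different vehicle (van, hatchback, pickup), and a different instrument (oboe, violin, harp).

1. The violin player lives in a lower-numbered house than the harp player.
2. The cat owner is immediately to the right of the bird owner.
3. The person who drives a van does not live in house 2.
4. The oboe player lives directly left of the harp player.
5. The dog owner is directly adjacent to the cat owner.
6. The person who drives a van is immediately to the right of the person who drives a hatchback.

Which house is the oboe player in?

The person who drives a van is in house 3 (clue 6).
The person who drives a hatchback is in house 2 (clue 6).
The only vehicle still possible for house 1 is pickup.
House 3's instrument must be harp (nothing else left).
By clue 4, the oboe player is in house 2.
House 1's instrument must be violin (nothing else left).
The bird owner is narrowed to house 1 or 2; consider each.
Placing it in house 2 leads to a contradiction, so it's in house 1.
The cat owner is in house 2 (clue 2).
House 3 pet: only dog fits.
So: house 1 = bird/pickup/violin, house 2 = cat/hatchback/oboe, house 3 = dog/van/harp.

2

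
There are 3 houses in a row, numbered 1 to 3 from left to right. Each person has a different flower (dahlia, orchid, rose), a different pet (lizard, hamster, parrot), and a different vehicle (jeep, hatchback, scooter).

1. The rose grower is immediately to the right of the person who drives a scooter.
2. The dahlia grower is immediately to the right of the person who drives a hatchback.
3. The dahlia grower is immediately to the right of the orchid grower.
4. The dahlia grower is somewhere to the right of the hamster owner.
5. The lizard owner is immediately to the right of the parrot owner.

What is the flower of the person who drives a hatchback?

So house 1 gets orchid for flower.
House 3 pet: only lizard fits.
So house 3 gets jeep for vehicle.
Clue 3 places the dahlia grower in house 2.
Clue 4: the hamster owner is in house 1.
By clue 5, the parrot owner is in house 2.
House 3's flower must be rose (nothing else left).
From clue 1, the person who drives a scooter must be in house 2.
The person who drives a hatchback is in house 1 (clue 2).
So: house 1 = orchid/hamster/hatchback, house 2 = dahlia/parrot/scooter, house 3 = rose/lizard/jeep.

orchid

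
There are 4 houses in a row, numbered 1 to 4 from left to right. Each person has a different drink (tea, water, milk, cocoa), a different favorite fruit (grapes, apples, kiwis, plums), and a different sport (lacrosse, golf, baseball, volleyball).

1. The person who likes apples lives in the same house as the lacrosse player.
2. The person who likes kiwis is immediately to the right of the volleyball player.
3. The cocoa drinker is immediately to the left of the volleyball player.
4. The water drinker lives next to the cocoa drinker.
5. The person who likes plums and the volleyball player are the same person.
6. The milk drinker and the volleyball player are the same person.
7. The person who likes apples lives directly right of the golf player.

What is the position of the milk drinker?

The only drink still possible for house 4 is tea.
That leaves grapes as the favorite fruit for house 1.
The cocoa drinker is narrowed to house 1 or 2; consider each.
Placing it in house 1 leads to a contradiction, so it's in house 2.
Clue 3 places the volleyball player in house 3.
The person who likes plums is in house 3 (clue 5).
From clue 6, the milk drinker must be in house 3.
House 1 drink: only water fits.
House 2's favorite fruit must be apples (nothing else left).
That leaves kiwis as the favorite fruit for house 4.
Clue 1: the lacrosse player is in house 2.
Clue 7 places the golf player in house 1.
House 4 sport: only baseball fits.
So: house 1 = water/grapes/golf, house 2 = cocoa/apples/lacrosse, house 3 = milk/plums/volleyball, house 4 = tea/kiwis/baseball.

3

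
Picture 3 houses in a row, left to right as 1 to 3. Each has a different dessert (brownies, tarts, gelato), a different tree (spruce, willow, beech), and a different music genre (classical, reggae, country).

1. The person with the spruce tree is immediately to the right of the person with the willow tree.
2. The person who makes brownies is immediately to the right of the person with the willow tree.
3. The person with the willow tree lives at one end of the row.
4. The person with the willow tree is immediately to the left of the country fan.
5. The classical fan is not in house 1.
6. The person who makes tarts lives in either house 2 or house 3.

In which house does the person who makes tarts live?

3

By clue 3, the person with the willow tree is in house 1.
By clue 4, the country fan is in house 2.
House 1's dessert must be gelato (nothing else left).
The only music genre still possible for house 1 is reggae.
House 3's music genre must be classical (nothing else left).
Clue 1 places the person with the spruce tree in house 2.
By clue 2, the person who makes brownies is in house 2.
That leaves tarts as the dessert for house 3.
So house 3 gets beech for tree.
So: house 1 = gelato/willow/reggae, house 2 = brownies/spruce/country, house 3 = tarts/beech/classical.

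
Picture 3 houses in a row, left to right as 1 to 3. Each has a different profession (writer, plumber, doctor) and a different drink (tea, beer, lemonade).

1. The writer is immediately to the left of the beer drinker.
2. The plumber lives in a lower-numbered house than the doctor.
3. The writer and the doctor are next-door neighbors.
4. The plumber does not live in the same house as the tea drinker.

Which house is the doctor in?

3

That leaves doctor as the profession for house 3.
Clue 3: the writer is in house 2.
So house 1 gets plumber for profession.
Clue 1 places the beer drinker in house 3.
The only drink still possible for house 1 is lemonade.
House 2 drink: only tea fits.
So: house 1 = plumber/lemonade, house 2 = writer/tea, house 3 = doctor/beer.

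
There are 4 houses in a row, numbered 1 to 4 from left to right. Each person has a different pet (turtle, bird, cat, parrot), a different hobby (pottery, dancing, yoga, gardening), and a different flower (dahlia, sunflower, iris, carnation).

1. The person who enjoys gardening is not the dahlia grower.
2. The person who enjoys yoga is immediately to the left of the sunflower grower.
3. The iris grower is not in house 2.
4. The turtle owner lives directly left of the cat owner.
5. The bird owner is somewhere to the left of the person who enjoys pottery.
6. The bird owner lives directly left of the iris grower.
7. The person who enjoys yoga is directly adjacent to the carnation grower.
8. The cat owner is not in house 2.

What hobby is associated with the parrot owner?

The only pet still possible for house 1 is parrot.
So house 4 gets cat for pet.
From clue 4, the turtle owner must be in house 3.
House 2 pet: only bird fits.
By clue 6, the iris grower is in house 3.
So house 1 gets dahlia for flower.
The person who enjoys pottery is narrowed to house 3 or 4; consider each.
Placing it in house 3 leads to a contradiction, so it's in house 4.
The person who enjoys gardening is narrowed to house 2 or 3; consider each.
Placing it in house 3 leads to a contradiction, so it's in house 2.
The person who enjoys dancing is narrowed to house 1 or 3; consider each.
Placing it in house 3 leads to a contradiction, so it's in house 1.
House 3 hobby: only yoga fits.
From clue 2, the sunflower grower must be in house 4.
House 2 flower: only carnation fits.
So: house 1 = parrot/dancing/dahlia, house 2 = bird/gardening/carnation, house 3 = turtle/yoga/iris, house 4 = cat/pottery/sunflower.

dancing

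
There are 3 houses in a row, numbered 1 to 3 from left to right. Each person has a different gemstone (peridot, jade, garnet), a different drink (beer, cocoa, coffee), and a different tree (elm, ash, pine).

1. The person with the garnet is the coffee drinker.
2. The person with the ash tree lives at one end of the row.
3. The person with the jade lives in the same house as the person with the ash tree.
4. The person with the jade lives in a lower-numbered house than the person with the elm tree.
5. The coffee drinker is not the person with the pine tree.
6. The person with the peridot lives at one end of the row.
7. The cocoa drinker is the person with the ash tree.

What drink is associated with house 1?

cocoa

The person with the jade is in house 1 (clue 4).
House 2 gemstone: only garnet fits.
House 3 gemstone: only peridot fits.
Clue 1: the coffee drinker is in house 2.
Clue 3 places the person with the ash tree in house 1.
Clue 7: the cocoa drinker is in house 1.
House 3 drink: only beer fits.
House 2's tree must be elm (nothing else left).
So house 3 gets pine for tree.
So: house 1 = jade/cocoa/ash, house 2 = garnet/coffee/elm, house 3 = peridot/beer/pine.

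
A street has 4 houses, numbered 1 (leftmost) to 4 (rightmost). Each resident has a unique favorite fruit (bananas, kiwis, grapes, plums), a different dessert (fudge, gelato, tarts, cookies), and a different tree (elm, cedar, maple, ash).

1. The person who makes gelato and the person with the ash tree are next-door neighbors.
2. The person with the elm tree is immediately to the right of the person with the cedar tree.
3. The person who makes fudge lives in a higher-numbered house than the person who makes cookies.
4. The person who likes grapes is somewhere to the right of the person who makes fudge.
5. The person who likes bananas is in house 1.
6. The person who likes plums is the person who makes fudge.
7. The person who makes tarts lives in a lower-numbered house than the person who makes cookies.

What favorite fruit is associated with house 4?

grapes

Clue 5: the person who likes bananas is in house 1.
That leaves gelato as the dessert for house 4.
By clue 1, the person with the ash tree is in house 3.
From clue 3, the person who makes fudge must be in house 3.
Clue 3: the person who makes cookies is in house 2.
Clue 4 places the person who likes grapes in house 4.
The person who likes plums is in house 3 (clue 6).
By clue 7, the person who makes tarts is in house 1.
House 2 favorite fruit: only kiwis fits.
By clue 2, the person with the elm tree is in house 2.
Clue 2: the person with the cedar tree is in house 1.
House 4's tree must be maple (nothing else left).
So: house 1 = bananas/tarts/cedar, house 2 = kiwis/cookies/elm, house 3 = plums/fudge/ash, house 4 = grapes/gelato/maple.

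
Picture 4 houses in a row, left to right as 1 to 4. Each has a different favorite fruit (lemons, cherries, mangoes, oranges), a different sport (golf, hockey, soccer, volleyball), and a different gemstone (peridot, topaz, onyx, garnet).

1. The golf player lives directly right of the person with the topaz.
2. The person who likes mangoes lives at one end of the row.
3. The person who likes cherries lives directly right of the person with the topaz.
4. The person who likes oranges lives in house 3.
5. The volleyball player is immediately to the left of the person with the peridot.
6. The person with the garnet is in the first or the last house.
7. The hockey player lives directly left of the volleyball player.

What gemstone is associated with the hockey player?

Clue 4 places the person who likes oranges in house 3.
That leaves onyx as the gemstone for house 2.
The person who likes cherries is narrowed to house 2 or 4; consider each.
Placing it in house 2 leads to a contradiction, so it's in house 4.
Clue 3 places the person with the topaz in house 3.
So house 1 gets mangoes for favorite fruit.
House 2's favorite fruit must be lemons (nothing else left).
House 1 gemstone: only garnet fits.
House 4 gemstone: only peridot fits.
By clue 1, the golf player is in house 4.
The volleyball player is in house 3 (clue 5).
Clue 7 places the hockey player in house 2.
The only sport still possible for house 1 is soccer.
So: house 1 = mangoes/soccer/garnet, house 2 = lemons/hockey/onyx, house 3 = oranges/volleyball/topaz, house 4 = cherries/golf/peridot.

onyx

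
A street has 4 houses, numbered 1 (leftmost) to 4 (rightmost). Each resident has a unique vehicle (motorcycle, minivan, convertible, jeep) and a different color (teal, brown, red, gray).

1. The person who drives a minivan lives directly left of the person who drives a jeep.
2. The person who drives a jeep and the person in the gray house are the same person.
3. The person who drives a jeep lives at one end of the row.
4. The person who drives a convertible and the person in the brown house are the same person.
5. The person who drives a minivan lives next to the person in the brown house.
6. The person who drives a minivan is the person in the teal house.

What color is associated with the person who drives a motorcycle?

By clue 3, the person who drives a jeep is in house 4.
Clue 1: the person who drives a minivan is in house 3.
Clue 2: the person in the gray house is in house 4.
From clue 5, the person in the brown house must be in house 2.
The person in the teal house is in house 3 (clue 6).
The only color still possible for house 1 is red.
Clue 4 places the person who drives a convertible in house 2.
House 1 vehicle: only motorcycle fits.
So: house 1 = motorcycle/red, house 2 = convertible/brown, house 3 = minivan/teal, house 4 = jeep/gray.

red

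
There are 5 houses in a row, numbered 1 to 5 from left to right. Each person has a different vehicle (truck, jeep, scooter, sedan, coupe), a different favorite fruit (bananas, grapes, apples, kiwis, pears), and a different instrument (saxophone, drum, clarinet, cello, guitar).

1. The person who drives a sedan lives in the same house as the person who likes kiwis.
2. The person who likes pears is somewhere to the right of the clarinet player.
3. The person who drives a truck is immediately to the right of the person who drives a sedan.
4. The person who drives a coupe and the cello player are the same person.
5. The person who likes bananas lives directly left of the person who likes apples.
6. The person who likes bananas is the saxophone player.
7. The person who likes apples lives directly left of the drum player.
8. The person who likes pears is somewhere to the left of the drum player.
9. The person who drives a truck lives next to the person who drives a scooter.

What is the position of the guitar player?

2

House 5 favorite fruit: only grapes fits.
The person who likes apples is narrowed to house 2 or 3 or 4; consider each.
Placing it in house 2 and house 3 leads to a contradiction, so it's in house 4.
Clue 5 places the person who likes bananas in house 3.
From clue 6, the saxophone player must be in house 3.
Clue 7: the drum player is in house 5.
House 1's favorite fruit must be kiwis (nothing else left).
House 2 favorite fruit: only pears fits.
From clue 1, the person who drives a sedan must be in house 1.
From clue 2, the clarinet player must be in house 1.
From clue 3, the person who drives a truck must be in house 2.
So house 4 gets coupe for vehicle.
That leaves jeep as the vehicle for house 5.
Clue 4 places the cello player in house 4.
House 3 vehicle: only scooter fits.
House 2's instrument must be guitar (nothing else left).
So: house 1 = sedan/kiwis/clarinet, house 2 = truck/pears/guitar, house 3 = scooter/bananas/saxophone, house 4 = coupe/apples/cello, house 5 = jeep/grapes/drum.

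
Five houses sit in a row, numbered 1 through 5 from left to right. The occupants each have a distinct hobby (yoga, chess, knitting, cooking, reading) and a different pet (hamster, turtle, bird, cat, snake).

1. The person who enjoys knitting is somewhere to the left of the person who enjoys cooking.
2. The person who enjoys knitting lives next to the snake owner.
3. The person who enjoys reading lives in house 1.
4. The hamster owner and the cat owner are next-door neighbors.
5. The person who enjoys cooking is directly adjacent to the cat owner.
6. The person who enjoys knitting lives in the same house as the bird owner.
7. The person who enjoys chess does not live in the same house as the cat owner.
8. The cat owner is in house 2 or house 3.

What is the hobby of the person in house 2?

knitting

By clue 3, the person who enjoys reading is in house 1.
The only pet still possible for house 5 is turtle.
The person who enjoys cooking is narrowed to house 3 or 4; consider each.
Placing it in house 3 leads to a contradiction, so it's in house 4.
By clue 5, the cat owner is in house 3.
Clue 6 places the person who enjoys knitting in house 2.
House 3's hobby must be yoga (nothing else left).
House 5's hobby must be chess (nothing else left).
House 1's pet must be snake (nothing else left).
The only pet still possible for house 2 is bird.
That leaves hamster as the pet for house 4.
So: house 1 = reading/snake, house 2 = knitting/bird, house 3 = yoga/cat, house 4 = cooking/hamster, house 5 = chess/turtle.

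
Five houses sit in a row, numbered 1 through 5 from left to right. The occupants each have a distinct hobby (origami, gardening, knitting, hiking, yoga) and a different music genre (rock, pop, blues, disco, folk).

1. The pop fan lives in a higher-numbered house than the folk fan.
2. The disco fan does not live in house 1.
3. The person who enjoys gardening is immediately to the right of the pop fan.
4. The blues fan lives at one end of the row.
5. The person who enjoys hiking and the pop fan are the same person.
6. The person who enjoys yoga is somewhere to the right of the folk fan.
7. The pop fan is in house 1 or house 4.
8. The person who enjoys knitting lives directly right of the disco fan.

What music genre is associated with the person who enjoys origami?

By clue 7, the pop fan is in house 4.
House 1 hobby: only origami fits.
By clue 3, the person who enjoys gardening is in house 5.
Clue 5: the person who enjoys hiking is in house 4.
House 2 hobby: only yoga fits.
So house 3 gets knitting for hobby.
Clue 6 places the folk fan in house 1.
Clue 8 places the disco fan in house 2.
So house 3 gets rock for music genre.
So house 5 gets blues for music genre.
So: house 1 = origami/folk, house 2 = yoga/disco, house 3 = knitting/rock, house 4 = hiking/pop, house 5 = gardening/blues.

folk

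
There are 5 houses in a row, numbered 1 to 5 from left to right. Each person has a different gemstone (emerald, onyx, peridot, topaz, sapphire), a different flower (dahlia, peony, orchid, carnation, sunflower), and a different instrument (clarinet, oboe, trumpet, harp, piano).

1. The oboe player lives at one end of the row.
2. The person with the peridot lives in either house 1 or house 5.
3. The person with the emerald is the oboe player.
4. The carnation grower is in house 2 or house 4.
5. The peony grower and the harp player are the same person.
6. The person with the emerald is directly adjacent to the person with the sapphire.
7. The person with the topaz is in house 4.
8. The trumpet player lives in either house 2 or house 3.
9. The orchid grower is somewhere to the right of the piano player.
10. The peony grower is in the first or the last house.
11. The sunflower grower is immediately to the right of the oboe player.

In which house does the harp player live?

Clue 7: the person with the topaz is in house 4.
By clue 11, the sunflower grower is in house 2.
From clue 11, the oboe player must be in house 1.
So house 2 gets sapphire for gemstone.
That leaves onyx as the gemstone for house 3.
Clue 3: the person with the emerald is in house 1.
Clue 5: the peony grower is in house 5.
From clue 5, the harp player must be in house 5.
The only gemstone still possible for house 5 is peridot.
So house 1 gets dahlia for flower.
House 3 flower: only orchid fits.
House 4 flower: only carnation fits.
Clue 9: the piano player is in house 2.
So house 4 gets clarinet for instrument.
House 3 instrument: only trumpet fits.
So: house 1 = emerald/dahlia/oboe, house 2 = sapphire/sunflower/piano, house 3 = onyx/orchid/trumpet, house 4 = topaz/carnation/clarinet, house 5 = peridot/peony/harp.

5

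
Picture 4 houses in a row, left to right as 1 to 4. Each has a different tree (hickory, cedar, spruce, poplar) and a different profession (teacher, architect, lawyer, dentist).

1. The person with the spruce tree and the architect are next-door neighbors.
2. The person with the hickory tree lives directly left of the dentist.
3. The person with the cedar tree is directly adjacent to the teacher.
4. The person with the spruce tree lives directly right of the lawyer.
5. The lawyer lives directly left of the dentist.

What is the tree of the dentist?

The person with the hickory tree is narrowed to house 1 or 2 or 3; consider each.
Placing it in house 2 and house 3 leads to a contradiction, so it's in house 1.
From clue 2, the dentist must be in house 2.
Clue 5 places the lawyer in house 1.
From clue 4, the person with the spruce tree must be in house 2.
By clue 1, the architect is in house 3.
House 4 profession: only teacher fits.
From clue 3, the person with the cedar tree must be in house 3.
House 4's tree must be poplar (nothing else left).
So: house 1 = hickory/lawyer, house 2 = spruce/dentist, house 3 = cedar/architect, house 4 = poplar/teacher.

spruce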